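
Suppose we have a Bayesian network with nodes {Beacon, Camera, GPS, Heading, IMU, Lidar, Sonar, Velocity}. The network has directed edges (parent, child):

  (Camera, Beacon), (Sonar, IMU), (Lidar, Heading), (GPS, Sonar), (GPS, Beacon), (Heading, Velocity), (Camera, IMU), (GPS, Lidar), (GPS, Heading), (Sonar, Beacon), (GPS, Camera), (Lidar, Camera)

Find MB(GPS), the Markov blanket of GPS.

Recall MB(v) = parents ∪ children ∪ spouses, where spouses are the other parents of v's children.
GPS's parents: none.
Ch(GPS) = {Beacon, Camera, Heading, Lidar, Sonar}.
Co-parents of GPS (other parents of its children):
  Lidar: —
  Sonar: —
  Heading: Lidar
  Camera: Lidar
  Beacon: Camera, Sonar
MB(GPS) = {Beacon, Camera, Heading, Lidar, Sonar}.

{Beacon, Camera, Heading, Lidar, Sonar}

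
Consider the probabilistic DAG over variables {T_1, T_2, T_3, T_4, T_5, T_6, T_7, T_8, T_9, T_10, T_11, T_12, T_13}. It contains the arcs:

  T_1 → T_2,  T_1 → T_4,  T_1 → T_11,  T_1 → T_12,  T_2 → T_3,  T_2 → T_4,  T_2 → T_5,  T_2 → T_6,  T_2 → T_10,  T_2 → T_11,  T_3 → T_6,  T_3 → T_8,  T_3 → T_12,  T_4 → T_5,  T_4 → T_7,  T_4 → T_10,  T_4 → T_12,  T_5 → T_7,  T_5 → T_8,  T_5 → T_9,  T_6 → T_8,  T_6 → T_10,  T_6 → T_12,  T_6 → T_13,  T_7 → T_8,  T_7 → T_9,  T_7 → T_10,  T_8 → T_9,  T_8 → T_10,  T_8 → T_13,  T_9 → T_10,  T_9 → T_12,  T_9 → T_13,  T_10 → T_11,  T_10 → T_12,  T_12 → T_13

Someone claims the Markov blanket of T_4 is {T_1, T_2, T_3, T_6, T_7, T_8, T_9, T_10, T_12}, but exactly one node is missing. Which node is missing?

T_5

By definition, MB(T_4) is built from T_4's parents, T_4's children, and the co-parents of T_4.
T_4 has children T_5, T_7, T_10, T_12.
T_4's parents: T_1, T_2.
For each child, the remaining parents (spouses of T_4):
  T_5: T_2
  T_7: T_5
  T_10: T_2, T_6, T_7, T_8, T_9
  T_12: T_1, T_3, T_6, T_9, T_10
MB(T_4) = {T_1, T_2, T_3, T_5, T_6, T_7, T_8, T_9, T_10, T_12}.
Comparing with the claimed set, T_5 is missing.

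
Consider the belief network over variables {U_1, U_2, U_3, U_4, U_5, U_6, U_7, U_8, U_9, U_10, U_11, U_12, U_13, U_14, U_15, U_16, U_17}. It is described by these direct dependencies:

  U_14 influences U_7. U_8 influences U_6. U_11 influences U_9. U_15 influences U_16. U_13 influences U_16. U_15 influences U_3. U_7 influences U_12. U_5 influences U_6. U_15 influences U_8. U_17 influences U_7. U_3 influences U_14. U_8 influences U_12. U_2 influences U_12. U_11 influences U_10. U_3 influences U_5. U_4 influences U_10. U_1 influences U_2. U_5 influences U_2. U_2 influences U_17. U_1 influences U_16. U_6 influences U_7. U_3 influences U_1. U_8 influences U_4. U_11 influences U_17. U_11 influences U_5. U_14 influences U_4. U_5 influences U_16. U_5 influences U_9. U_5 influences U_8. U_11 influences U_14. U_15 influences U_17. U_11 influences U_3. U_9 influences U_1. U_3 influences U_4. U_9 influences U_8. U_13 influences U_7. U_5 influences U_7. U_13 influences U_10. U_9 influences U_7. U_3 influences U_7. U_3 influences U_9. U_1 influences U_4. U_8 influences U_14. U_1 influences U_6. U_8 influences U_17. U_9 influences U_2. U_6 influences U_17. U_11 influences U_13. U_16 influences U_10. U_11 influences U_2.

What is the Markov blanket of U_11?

{U_1, U_2, U_3, U_4, U_5, U_6, U_8, U_9, U_10, U_13, U_14, U_15, U_16, U_17}

The Markov blanket of a node is its parents, its children, and the other parents of its children.
Pa(U_11) = {}.
Children of U_11: U_2, U_3, U_5, U_9, U_10, U_13, U_14, U_17.
Co-parents of U_11 (other parents of its children):
  U_13 has no other parent.
  U_3's other parent is U_15.
  U_5's other parent is U_3.
  U_9 also has parents U_3, U_5.
  U_14 also has parents U_3, U_8.
  U_2's other parents are U_1, U_5, U_9.
  U_17's other parents are U_2, U_6, U_8, U_15.
  U_10's other parents are U_4, U_13, U_16.
Union: {} ∪ {U_2, U_3, U_5, U_9, U_10, U_13, U_14, U_17} ∪ {U_1, U_2, U_3, U_4, U_5, U_6, U_8, U_9, U_13, U_15, U_16} = {U_1, U_2, U_3, U_4, U_5, U_6, U_8, U_9, U_10, U_13, U_14, U_15, U_16, U_17}.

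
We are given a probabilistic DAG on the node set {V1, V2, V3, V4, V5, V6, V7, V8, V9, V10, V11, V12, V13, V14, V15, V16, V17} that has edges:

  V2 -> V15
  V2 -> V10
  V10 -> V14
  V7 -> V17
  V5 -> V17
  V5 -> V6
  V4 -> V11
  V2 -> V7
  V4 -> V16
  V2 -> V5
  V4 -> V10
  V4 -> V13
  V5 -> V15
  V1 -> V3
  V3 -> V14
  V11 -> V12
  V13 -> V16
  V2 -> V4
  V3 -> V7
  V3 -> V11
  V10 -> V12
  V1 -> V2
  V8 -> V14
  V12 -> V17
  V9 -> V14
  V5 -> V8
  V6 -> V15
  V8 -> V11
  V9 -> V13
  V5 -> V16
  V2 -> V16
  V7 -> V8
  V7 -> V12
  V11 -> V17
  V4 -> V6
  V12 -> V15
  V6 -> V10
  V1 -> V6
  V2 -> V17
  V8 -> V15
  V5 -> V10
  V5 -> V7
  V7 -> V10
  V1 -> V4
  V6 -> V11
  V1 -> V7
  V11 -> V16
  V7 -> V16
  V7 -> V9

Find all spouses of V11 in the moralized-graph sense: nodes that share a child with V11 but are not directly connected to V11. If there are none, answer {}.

{V2, V5, V7, V10, V13}

Children of V11: V12, V16, V17.
  V12: V7, V10
  V16: V2, V4, V5, V7, V13
  V17: V2, V5, V7, V12
Excluding nodes already adjacent to V11 (V3, V4, V6, V8, V12, V16, V17), the co-parent-only contribution is {V2, V5, V7, V10, V13}.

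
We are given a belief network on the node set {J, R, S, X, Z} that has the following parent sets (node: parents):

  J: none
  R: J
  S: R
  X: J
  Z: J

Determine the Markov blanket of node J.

J has no parents.
Children of J: R, X, Z.
Other parents of J's children:
  R: no additional parents.
  X: no additional parents.
  Z has no other parent.
Union: {} ∪ {R, X, Z} ∪ {} = {R, X, Z}.

{R, X, Z}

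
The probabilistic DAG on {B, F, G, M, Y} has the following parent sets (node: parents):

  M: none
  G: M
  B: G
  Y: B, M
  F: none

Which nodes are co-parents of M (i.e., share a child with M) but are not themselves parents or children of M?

{B}

Children of M: G, Y.
  G: no additional parents.
  parents(Y) \ {M} = {B}.
Excluding nodes already adjacent to M (G, Y), the co-parent-only contribution is {B}.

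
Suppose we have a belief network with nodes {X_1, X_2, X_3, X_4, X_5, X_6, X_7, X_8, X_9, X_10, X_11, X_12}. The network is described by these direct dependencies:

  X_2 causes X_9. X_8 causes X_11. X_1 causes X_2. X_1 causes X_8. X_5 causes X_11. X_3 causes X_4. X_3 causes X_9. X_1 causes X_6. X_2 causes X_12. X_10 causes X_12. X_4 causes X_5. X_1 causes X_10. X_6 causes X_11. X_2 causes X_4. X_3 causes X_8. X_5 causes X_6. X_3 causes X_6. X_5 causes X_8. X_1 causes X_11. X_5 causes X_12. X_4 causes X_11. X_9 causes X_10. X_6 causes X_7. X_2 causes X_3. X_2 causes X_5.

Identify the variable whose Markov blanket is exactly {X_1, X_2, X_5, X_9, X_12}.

X_10

The target node must have every member of {X_1, X_2, X_5, X_9, X_12} as a parent, child, or co-parent, and no others.
Parents of X_10: X_1, X_9; children: X_12; co-parents: X_2, X_5.
These exactly cover the given set, so the node is X_10.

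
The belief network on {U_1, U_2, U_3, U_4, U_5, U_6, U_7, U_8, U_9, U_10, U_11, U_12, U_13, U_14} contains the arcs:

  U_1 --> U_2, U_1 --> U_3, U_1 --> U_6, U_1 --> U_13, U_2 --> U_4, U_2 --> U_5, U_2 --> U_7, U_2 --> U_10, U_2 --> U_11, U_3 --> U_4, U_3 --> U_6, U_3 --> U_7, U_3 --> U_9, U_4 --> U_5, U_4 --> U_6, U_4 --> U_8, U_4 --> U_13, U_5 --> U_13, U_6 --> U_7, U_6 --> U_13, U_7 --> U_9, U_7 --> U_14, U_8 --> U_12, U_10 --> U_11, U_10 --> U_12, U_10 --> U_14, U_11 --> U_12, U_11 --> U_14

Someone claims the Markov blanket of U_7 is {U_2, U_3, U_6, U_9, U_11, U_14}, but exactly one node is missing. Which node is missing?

The Markov blanket of a node is its parents, its children, and the other parents of its children.
U_7's parents: U_2, U_3, U_6.
Ch(U_7) = {U_9, U_14}.
Other parents of U_7's children:
  U_9: U_3
  U_14: U_10, U_11
MB(U_7) = {U_2, U_3, U_6, U_9, U_10, U_11, U_14}.
Comparing with the claimed set, U_10 is missing.

U_10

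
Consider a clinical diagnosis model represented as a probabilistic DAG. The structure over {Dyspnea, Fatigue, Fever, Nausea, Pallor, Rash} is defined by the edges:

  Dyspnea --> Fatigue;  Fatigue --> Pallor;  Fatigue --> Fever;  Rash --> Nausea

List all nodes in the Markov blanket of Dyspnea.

{Fatigue}

Dyspnea has no parents.
Children of Dyspnea: Fatigue.
Other parents of Dyspnea's children:
  Fatigue: —
MB(Dyspnea) = {Fatigue}.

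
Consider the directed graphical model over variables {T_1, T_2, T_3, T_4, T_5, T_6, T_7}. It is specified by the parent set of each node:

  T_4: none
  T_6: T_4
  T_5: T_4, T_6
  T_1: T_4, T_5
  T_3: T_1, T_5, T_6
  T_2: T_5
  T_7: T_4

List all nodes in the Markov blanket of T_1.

T_1 has parents T_4, T_5.
T_1's children: T_3.
Co-parents of T_1 (other parents of its children):
  T_3: T_5, T_6
MB(T_1) = {T_3, T_4, T_5, T_6}.

{T_3, T_4, T_5, T_6}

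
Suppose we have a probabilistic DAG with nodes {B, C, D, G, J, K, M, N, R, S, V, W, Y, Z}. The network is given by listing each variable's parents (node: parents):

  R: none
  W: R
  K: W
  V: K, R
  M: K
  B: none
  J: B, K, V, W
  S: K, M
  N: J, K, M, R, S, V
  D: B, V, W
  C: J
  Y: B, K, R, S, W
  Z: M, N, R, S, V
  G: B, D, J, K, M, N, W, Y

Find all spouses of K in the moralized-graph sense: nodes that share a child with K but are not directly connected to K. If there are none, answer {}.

{B, D, R}

Children of K: G, J, M, N, S, V, Y.
  parents(V) \ {K} = {R}.
  M: no additional parents.
  parents(J) \ {K} = {B, V, W}.
  parents(S) \ {K} = {M}.
  parents(N) \ {K} = {J, M, R, S, V}.
  Y's other parents are B, R, S, W.
  G's other parents are B, D, J, M, N, W, Y.
Excluding nodes already adjacent to K (G, J, M, N, S, V, W, Y), the co-parent-only contribution is {B, D, R}.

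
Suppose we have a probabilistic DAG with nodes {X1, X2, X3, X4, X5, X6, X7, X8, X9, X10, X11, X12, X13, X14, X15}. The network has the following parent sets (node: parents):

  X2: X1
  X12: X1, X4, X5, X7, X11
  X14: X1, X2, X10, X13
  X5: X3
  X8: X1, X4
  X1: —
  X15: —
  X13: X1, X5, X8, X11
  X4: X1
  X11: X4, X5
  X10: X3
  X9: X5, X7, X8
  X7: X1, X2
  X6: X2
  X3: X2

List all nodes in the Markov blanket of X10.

{X1, X2, X3, X13, X14}

A node's Markov blanket = Pa ∪ Ch ∪ (parents of Ch other than the node itself).
Parents of X10: X3.
Ch(X10) = {X14}.
Other parents of X10's children:
  parents(X14) \ {X10} = {X1, X2, X13}.
Union: {X3} ∪ {X14} ∪ {X1, X2, X13} = {X1, X2, X3, X13, X14}.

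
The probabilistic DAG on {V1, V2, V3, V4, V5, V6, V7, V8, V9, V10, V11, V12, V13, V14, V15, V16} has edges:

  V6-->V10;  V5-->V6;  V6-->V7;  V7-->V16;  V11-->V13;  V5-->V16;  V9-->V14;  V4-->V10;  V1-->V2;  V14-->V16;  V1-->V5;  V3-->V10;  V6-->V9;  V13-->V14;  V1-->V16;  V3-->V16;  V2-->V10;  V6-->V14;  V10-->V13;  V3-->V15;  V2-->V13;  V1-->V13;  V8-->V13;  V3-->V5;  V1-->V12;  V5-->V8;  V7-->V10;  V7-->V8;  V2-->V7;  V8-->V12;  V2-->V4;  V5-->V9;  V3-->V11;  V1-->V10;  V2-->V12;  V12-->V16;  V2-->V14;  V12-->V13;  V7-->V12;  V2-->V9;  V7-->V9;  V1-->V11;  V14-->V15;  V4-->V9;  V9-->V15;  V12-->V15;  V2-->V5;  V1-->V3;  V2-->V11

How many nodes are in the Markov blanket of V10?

A node's Markov blanket = Pa ∪ Ch ∪ (parents of Ch other than the node itself).
V10's parents: V1, V2, V3, V4, V6, V7.
Ch(V10) = {V13}.
Other parents of V10's children:
  V13 also has parents V1, V2, V8, V11, V12.
MB(V10) = {V1, V2, V3, V4, V6, V7, V8, V11, V12, V13}, which has 10 nodes.

10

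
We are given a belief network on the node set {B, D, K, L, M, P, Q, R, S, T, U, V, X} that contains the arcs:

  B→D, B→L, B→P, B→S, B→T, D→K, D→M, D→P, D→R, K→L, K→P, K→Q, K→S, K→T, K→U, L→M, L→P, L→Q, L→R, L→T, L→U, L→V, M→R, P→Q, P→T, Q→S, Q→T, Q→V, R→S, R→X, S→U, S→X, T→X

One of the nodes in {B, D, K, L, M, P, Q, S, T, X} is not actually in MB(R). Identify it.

P

The Markov blanket of a node is its parents, its children, and the other parents of its children.
Children of R: S, X.
Pa(R) = {D, L, M}.
Co-parents of R (other parents of its children):
  S's other parents are B, K, Q.
  parents(X) \ {R} = {S, T}.
MB(R) = {B, D, K, L, M, Q, S, T, X}.
P is neither a parent, child, nor co-parent of R, so it does not belong.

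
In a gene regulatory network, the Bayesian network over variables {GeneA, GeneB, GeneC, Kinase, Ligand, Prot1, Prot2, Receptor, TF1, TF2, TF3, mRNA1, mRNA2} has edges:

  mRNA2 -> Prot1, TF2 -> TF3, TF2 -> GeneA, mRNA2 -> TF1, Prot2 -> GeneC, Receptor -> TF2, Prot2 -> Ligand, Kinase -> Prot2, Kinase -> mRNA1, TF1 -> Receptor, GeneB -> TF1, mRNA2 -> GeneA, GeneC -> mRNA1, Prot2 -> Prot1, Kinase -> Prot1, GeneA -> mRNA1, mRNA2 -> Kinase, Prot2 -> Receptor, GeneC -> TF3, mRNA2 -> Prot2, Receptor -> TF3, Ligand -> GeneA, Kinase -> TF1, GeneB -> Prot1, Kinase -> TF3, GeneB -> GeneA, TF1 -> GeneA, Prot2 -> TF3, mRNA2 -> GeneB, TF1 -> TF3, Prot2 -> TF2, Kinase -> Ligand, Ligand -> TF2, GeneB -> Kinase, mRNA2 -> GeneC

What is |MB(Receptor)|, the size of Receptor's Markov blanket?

Pa(Receptor) = {Prot2, TF1}.
Ch(Receptor) = {TF2, TF3}.
Other parents of Receptor's children:
  TF2 also has parents Ligand, Prot2.
  TF3 also has parents GeneC, Kinase, Prot2, TF1, TF2.
MB(Receptor) = {GeneC, Kinase, Ligand, Prot2, TF1, TF2, TF3}, which has 7 nodes.

7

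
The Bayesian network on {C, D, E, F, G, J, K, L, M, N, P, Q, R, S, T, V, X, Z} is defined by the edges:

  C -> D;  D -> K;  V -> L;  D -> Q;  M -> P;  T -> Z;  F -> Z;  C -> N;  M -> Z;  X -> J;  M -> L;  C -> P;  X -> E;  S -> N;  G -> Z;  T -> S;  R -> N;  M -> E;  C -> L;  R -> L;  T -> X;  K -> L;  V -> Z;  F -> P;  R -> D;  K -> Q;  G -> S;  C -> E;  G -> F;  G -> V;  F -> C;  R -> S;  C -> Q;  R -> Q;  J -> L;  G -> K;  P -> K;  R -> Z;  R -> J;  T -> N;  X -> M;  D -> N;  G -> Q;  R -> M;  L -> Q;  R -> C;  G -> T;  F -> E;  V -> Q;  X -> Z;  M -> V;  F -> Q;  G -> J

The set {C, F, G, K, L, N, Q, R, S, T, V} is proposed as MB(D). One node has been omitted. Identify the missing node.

The Markov blanket of a node is its parents, its children, and the other parents of its children.
Parents of D: C, R.
Children of D: K, N, Q.
Co-parents of D (other parents of its children):
  K: G, P
  N: C, R, S, T
  Q: C, F, G, K, L, R, V
MB(D) = {C, F, G, K, L, N, P, Q, R, S, T, V}.
Comparing with the claimed set, P is missing.

P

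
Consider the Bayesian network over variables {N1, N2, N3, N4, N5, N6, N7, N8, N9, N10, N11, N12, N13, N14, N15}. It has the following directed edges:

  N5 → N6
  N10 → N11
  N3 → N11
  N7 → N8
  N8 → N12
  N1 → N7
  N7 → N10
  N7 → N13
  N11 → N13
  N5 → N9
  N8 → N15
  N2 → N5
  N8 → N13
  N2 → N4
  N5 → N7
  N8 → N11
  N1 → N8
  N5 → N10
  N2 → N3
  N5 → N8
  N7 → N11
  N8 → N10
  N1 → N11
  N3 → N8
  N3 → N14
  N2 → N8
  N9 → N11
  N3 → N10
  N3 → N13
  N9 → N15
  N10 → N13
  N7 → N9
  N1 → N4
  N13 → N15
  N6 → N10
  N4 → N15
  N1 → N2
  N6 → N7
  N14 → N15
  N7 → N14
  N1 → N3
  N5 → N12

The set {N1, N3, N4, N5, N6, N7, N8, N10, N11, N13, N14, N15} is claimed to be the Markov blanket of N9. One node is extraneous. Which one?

N9 has parents N5, N7.
N9's children: N11, N15.
Co-parents of N9 (other parents of its children):
  N11's other parents are N1, N3, N7, N8, N10.
  N15's other parents are N4, N8, N13, N14.
MB(N9) = {N1, N3, N4, N5, N7, N8, N10, N11, N13, N14, N15}.
N6 is neither a parent, child, nor co-parent of N9, so it does not belong.

N6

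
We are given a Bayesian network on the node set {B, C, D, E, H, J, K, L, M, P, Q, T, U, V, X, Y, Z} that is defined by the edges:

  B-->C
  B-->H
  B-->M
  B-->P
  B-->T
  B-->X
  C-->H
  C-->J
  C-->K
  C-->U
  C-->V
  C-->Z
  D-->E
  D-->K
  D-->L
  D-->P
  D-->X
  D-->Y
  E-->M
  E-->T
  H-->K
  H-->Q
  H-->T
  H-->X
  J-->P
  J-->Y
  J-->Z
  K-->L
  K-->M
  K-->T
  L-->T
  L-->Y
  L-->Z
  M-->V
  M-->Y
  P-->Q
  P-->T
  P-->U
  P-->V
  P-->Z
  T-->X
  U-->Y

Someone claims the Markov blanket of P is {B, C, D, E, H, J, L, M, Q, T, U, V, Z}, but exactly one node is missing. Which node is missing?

Recall MB(v) = parents ∪ children ∪ spouses, where spouses are the other parents of v's children.
Ch(P) = {Q, T, U, V, Z}.
P has parents B, D, J.
For each child, the remaining parents (spouses of P):
  Q: H
  T: B, E, H, K, L
  U: C
  V: C, M
  Z: C, J, L
MB(P) = {B, C, D, E, H, J, K, L, M, Q, T, U, V, Z}.
Comparing with the claimed set, K is missing.

K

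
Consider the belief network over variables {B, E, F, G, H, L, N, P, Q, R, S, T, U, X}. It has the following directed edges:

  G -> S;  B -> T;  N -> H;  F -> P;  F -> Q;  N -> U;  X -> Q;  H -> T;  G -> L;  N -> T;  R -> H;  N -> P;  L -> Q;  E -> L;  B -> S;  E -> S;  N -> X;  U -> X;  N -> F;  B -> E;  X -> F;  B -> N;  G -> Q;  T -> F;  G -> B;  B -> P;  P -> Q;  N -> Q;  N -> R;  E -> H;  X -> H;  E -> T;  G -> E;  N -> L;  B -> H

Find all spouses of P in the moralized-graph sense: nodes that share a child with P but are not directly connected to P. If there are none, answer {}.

Children of P: Q.
  parents(Q) \ {P} = {F, G, L, N, X}.
Excluding nodes already adjacent to P (B, F, N, Q), the co-parent-only contribution is {G, L, X}.

{G, L, X}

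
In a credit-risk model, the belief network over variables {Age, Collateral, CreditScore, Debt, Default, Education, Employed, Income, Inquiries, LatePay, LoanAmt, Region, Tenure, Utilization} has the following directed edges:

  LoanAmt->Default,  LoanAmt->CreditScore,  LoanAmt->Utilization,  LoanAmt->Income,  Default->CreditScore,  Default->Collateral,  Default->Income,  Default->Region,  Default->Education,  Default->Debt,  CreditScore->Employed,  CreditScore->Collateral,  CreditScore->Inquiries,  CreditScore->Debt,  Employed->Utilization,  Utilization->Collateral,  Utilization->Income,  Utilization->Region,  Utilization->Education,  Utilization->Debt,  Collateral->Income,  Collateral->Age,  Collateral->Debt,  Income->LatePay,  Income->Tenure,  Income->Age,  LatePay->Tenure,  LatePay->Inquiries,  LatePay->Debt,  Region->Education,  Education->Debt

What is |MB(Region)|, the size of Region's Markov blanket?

3

Recall MB(v) = parents ∪ children ∪ spouses, where spouses are the other parents of v's children.
Region has child Education.
Region's parents: Default, Utilization.
For each child, the remaining parents (spouses of Region):
  Education's other parents are Default, Utilization.
MB(Region) = {Default, Education, Utilization}, which has 3 nodes.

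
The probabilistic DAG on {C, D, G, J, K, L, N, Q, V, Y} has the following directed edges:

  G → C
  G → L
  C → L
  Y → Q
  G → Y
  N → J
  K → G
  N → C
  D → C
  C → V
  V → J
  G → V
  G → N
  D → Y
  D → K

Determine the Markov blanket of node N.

Children of N: C, J.
Parents of N: G.
Other parents of N's children:
  C also has parents D, G.
  parents(J) \ {N} = {V}.
Union: {G} ∪ {C, J} ∪ {D, G, V} = {C, D, G, J, V}.

{C, D, G, J, V}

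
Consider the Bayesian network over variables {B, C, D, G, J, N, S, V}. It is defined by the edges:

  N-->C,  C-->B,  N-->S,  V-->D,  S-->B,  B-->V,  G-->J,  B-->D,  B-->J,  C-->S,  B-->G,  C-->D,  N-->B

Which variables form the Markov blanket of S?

S has parents C, N.
S's children: B.
For each child, the remaining parents (spouses of S):
  B's other parents are C, N.
Taking the union gives {B, C, N}.

{B, C, N}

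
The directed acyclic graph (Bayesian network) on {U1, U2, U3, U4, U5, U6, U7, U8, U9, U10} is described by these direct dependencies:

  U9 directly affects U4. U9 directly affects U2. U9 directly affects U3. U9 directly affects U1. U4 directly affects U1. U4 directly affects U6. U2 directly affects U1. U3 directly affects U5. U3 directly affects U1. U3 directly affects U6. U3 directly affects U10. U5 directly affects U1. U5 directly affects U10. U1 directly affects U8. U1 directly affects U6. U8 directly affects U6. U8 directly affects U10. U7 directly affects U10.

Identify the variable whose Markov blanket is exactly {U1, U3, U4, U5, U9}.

U2

The target node must have every member of {U1, U3, U4, U5, U9} as a parent, child, or co-parent, and no others.
Parents of U2: U9; children: U1; co-parents: U3, U4, U5, U9.
These exactly cover the given set, so the node is U2.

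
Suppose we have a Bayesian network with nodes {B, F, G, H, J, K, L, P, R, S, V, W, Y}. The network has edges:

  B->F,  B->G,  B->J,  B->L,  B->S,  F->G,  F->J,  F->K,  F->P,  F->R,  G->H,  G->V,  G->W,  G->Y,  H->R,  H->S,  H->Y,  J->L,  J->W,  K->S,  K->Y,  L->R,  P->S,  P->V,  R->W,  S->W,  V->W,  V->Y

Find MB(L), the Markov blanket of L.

{B, F, H, J, R}

L has parents B, J.
L's children: R.
Other parents of L's children:
  R: F, H
Taking the union gives {B, F, H, J, R}.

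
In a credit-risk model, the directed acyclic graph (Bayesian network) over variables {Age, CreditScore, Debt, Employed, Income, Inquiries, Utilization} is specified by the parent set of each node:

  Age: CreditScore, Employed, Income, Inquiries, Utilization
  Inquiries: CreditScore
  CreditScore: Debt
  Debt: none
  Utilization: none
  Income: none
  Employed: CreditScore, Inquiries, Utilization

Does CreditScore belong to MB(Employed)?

Yes

CreditScore is a parent of Employed.
So CreditScore ∈ MB(Employed).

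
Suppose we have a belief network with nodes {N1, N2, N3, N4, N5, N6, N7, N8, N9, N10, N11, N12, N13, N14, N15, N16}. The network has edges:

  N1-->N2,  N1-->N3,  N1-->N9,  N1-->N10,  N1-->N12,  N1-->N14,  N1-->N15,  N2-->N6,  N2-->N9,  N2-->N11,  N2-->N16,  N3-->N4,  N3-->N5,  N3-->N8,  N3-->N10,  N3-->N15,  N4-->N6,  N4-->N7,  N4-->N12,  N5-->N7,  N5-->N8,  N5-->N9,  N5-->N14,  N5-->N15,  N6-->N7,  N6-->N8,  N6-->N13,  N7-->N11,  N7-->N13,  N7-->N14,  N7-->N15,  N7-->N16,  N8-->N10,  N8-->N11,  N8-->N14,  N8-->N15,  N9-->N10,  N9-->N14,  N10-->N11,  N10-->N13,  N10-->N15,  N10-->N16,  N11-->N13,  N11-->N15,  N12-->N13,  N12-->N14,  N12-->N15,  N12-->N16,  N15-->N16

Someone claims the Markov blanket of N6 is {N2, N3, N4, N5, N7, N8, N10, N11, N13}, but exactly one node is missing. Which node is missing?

The Markov blanket of a node is its parents, its children, and the other parents of its children.
N6's children: N7, N8, N13.
Pa(N6) = {N2, N4}.
Parents of each child, excluding N6:
  N7 also has parents N4, N5.
  N8 also has parents N3, N5.
  N13 also has parents N7, N10, N11, N12.
MB(N6) = {N2, N3, N4, N5, N7, N8, N10, N11, N12, N13}.
Comparing with the claimed set, N12 is missing.

N12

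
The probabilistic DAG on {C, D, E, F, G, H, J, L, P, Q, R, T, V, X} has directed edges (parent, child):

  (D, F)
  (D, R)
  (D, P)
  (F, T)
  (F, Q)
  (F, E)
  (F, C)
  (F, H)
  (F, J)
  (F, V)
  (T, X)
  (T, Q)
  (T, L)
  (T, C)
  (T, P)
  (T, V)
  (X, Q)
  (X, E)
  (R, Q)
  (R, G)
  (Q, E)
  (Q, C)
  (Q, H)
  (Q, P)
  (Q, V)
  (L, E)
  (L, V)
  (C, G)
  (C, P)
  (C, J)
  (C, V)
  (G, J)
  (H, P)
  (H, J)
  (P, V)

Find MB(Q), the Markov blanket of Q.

Children of Q: C, E, H, P, V.
Pa(Q) = {F, R, T, X}.
For each child, the remaining parents (spouses of Q):
  E also has parents F, L, X.
  C also has parents F, T.
  parents(H) \ {Q} = {F}.
  P also has parents C, D, H, T.
  V also has parents C, F, L, P, T.
Union: {F, R, T, X} ∪ {C, E, H, P, V} ∪ {C, D, F, H, L, P, T, X} = {C, D, E, F, H, L, P, R, T, V, X}.

{C, D, E, F, H, L, P, R, T, V, X}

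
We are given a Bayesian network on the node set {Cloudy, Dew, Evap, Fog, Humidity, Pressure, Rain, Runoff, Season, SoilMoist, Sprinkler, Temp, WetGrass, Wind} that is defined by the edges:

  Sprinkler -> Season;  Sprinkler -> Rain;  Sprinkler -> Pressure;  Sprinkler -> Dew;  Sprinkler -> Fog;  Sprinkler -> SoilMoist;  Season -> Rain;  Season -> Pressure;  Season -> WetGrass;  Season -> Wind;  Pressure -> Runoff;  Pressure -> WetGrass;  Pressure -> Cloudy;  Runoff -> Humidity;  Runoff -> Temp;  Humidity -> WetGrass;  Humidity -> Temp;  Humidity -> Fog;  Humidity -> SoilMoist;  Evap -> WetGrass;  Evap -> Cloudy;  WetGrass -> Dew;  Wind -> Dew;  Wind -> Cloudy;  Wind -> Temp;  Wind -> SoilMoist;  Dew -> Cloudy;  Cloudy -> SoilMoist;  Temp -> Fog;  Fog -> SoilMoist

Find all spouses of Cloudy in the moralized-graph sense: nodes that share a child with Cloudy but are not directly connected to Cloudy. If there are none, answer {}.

{Fog, Humidity, Sprinkler}

Children of Cloudy: SoilMoist.
  SoilMoist's other parents are Fog, Humidity, Sprinkler, Wind.
Excluding nodes already adjacent to Cloudy (Dew, Evap, Pressure, SoilMoist, Wind), the co-parent-only contribution is {Fog, Humidity, Sprinkler}.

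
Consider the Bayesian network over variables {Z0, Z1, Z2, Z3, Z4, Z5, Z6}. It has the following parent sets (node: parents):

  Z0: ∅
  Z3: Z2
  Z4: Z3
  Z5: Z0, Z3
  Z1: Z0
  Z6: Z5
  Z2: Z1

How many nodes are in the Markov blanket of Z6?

The Markov blanket of a node is its parents, its children, and the other parents of its children.
Z6's parents: Z5.
Children of Z6: none.
With no children, Z6 has no spouses; the co-parent set is empty.
MB(Z6) = {Z5}, which has 1 node.

1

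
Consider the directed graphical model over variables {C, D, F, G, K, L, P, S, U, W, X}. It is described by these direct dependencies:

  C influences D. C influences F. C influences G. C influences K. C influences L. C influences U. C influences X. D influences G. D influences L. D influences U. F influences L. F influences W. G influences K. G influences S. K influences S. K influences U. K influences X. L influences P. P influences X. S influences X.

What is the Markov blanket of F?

{C, D, L, W}

F's parents: C.
Ch(F) = {L, W}.
For each child, the remaining parents (spouses of F):
  parents(L) \ {F} = {C, D}.
  W: no additional parents.
MB(F) = {C, D, L, W}.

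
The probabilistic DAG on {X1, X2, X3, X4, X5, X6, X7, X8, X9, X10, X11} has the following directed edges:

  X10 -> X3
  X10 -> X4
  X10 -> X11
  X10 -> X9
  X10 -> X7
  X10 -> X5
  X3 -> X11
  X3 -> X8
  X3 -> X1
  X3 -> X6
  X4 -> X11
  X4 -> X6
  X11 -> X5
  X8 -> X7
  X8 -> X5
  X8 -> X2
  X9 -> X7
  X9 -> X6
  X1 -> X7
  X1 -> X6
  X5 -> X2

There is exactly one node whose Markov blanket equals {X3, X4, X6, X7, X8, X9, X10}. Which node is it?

The target node must have every member of {X3, X4, X6, X7, X8, X9, X10} as a parent, child, or co-parent, and no others.
Parents of X1: X3; children: X6, X7; co-parents: X3, X4, X8, X9, X10.
These exactly cover the given set, so the node is X1.

X1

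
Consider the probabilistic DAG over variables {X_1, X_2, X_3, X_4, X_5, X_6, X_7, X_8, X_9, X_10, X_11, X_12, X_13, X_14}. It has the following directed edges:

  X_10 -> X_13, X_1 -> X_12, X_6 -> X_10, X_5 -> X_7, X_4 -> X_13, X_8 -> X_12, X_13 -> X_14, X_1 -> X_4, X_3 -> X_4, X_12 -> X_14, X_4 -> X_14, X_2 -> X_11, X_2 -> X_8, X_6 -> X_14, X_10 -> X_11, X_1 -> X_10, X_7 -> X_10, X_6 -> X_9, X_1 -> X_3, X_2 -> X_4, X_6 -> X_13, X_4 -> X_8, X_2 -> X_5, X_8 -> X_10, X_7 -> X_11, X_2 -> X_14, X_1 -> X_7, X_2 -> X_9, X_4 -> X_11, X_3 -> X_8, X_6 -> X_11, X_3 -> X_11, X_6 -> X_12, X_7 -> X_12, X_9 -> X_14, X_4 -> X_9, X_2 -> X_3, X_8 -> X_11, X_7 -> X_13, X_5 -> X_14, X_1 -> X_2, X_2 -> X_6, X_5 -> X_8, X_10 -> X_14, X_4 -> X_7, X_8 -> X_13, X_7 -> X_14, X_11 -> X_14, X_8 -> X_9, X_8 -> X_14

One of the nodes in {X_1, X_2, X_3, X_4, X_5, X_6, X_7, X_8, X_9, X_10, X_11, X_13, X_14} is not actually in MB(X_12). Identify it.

X_3

By definition, MB(X_12) is built from X_12's parents, X_12's children, and the co-parents of X_12.
X_12 has parents X_1, X_6, X_7, X_8.
Children of X_12: X_14.
Parents of each child, excluding X_12:
  X_14: X_2, X_4, X_5, X_6, X_7, X_8, X_9, X_10, X_11, X_13
MB(X_12) = {X_1, X_2, X_4, X_5, X_6, X_7, X_8, X_9, X_10, X_11, X_13, X_14}.
X_3 is neither a parent, child, nor co-parent of X_12, so it does not belong.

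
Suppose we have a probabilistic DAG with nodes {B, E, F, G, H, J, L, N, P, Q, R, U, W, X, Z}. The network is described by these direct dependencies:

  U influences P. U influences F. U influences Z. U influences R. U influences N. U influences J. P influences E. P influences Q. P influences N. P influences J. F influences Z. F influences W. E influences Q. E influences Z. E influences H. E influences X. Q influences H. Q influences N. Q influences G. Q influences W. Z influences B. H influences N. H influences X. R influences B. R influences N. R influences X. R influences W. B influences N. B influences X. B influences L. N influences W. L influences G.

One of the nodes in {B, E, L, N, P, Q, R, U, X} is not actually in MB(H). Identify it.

By definition, MB(H) is built from H's parents, H's children, and the co-parents of H.
Pa(H) = {E, Q}.
H has children N, X.
Parents of each child, excluding H:
  N: B, P, Q, R, U
  X: B, E, R
MB(H) = {B, E, N, P, Q, R, U, X}.
L is neither a parent, child, nor co-parent of H, so it does not belong.

L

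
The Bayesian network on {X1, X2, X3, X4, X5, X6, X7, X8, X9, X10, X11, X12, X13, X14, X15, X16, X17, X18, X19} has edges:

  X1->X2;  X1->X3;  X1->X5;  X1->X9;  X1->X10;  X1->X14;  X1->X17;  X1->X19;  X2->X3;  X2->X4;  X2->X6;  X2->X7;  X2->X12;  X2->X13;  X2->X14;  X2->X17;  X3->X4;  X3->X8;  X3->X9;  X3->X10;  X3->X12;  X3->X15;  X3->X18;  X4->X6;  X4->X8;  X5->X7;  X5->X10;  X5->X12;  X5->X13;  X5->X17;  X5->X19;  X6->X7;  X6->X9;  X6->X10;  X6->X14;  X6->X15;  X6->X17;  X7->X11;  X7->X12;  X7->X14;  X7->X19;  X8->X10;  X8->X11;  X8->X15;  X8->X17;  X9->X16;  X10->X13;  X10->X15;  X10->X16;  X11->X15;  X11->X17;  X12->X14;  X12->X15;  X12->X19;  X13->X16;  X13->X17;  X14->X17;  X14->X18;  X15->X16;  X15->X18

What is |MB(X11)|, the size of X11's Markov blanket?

Parents of X11: X7, X8.
X11's children: X15, X17.
Other parents of X11's children:
  X15 also has parents X3, X6, X8, X10, X12.
  X17's other parents are X1, X2, X5, X6, X8, X13, X14.
MB(X11) = {X1, X2, X3, X5, X6, X7, X8, X10, X12, X13, X14, X15, X17}, which has 13 nodes.

13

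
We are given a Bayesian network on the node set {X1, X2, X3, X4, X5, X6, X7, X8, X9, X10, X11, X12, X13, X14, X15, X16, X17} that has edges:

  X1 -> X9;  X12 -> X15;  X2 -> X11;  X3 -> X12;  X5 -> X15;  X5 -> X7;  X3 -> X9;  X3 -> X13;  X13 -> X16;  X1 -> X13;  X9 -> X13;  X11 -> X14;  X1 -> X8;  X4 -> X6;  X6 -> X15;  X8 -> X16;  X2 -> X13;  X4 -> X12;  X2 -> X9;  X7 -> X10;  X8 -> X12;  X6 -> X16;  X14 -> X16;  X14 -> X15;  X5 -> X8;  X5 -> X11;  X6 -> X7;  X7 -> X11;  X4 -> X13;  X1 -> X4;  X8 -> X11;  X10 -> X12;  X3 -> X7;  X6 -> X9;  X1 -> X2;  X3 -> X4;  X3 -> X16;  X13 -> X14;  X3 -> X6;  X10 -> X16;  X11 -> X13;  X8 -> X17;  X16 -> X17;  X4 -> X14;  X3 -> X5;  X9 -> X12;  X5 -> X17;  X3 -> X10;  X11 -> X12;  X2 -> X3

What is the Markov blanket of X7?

{X2, X3, X5, X6, X8, X10, X11}

X7's children: X10, X11.
Pa(X7) = {X3, X5, X6}.
Co-parents of X7 (other parents of its children):
  X10's other parent is X3.
  parents(X11) \ {X7} = {X2, X5, X8}.
Union: {X3, X5, X6} ∪ {X10, X11} ∪ {X2, X3, X5, X8} = {X2, X3, X5, X6, X8, X10, X11}.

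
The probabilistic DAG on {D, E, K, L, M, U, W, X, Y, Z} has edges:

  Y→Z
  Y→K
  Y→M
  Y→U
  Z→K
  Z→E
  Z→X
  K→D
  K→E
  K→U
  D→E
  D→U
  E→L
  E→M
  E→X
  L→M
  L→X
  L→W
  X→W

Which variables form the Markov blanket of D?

Recall MB(v) = parents ∪ children ∪ spouses, where spouses are the other parents of v's children.
D's parents: K.
D has children E, U.
Parents of each child, excluding D:
  E's other parents are K, Z.
  U's other parents are K, Y.
So the Markov blanket of D is {E, K, U, Y, Z}.

{E, K, U, Y, Z}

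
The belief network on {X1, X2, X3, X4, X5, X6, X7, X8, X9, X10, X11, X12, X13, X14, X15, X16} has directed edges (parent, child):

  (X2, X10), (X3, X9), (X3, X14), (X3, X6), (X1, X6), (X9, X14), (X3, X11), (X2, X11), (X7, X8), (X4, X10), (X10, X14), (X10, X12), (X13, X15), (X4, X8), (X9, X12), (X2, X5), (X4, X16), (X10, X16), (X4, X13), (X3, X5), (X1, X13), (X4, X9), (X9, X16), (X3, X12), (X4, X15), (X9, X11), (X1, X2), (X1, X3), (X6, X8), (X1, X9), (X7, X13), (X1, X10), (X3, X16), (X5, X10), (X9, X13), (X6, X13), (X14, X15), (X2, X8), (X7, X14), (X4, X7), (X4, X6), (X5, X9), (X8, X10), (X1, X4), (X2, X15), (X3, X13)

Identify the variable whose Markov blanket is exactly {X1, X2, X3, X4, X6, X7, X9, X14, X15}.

X13

The target node must have every member of {X1, X2, X3, X4, X6, X7, X9, X14, X15} as a parent, child, or co-parent, and no others.
Parents of X13: X1, X3, X4, X6, X7, X9; children: X15; co-parents: X2, X4, X14.
These exactly cover the given set, so the node is X13.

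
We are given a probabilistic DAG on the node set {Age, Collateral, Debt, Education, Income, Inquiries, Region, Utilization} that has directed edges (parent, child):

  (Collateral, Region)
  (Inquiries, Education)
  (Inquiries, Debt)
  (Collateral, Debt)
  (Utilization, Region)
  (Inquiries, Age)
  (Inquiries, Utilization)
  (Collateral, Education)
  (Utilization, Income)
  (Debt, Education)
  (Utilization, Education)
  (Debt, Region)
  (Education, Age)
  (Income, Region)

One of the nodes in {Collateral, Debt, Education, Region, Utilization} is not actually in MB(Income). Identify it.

Income's parents: Utilization.
Ch(Income) = {Region}.
Co-parents of Income (other parents of its children):
  parents(Region) \ {Income} = {Collateral, Debt, Utilization}.
MB(Income) = {Collateral, Debt, Region, Utilization}.
Education is neither a parent, child, nor co-parent of Income, so it does not belong.

Education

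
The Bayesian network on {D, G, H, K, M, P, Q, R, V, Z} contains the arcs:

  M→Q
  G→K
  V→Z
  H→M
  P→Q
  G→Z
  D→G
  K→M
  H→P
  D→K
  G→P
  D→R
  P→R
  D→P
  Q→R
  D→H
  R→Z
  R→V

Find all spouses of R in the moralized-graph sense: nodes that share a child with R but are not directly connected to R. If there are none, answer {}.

Children of R: V, Z.
  V: no additional parents.
  Z's other parents are G, V.
Excluding nodes already adjacent to R (D, P, Q, V, Z), the co-parent-only contribution is {G}.

{G}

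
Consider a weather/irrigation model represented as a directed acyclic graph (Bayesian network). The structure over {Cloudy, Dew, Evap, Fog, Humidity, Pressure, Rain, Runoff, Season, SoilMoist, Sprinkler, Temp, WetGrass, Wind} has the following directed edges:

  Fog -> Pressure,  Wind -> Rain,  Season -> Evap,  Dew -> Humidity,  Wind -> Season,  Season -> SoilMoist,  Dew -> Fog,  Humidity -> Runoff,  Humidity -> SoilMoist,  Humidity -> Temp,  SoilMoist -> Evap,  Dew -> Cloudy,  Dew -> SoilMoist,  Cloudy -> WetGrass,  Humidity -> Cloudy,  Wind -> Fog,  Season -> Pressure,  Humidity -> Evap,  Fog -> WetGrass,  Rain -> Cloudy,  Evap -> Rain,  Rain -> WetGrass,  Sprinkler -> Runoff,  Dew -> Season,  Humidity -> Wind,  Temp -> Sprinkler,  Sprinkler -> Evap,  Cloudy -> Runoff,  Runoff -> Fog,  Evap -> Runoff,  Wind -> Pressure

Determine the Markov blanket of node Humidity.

By definition, MB(Humidity) is built from Humidity's parents, Humidity's children, and the co-parents of Humidity.
Ch(Humidity) = {Cloudy, Evap, Runoff, SoilMoist, Temp, Wind}.
Humidity's parents: Dew.
Parents of each child, excluding Humidity:
  Wind: —
  Temp: —
  SoilMoist: Dew, Season
  Evap: Season, SoilMoist, Sprinkler
  Cloudy: Dew, Rain
  Runoff: Cloudy, Evap, Sprinkler
Taking the union gives {Cloudy, Dew, Evap, Rain, Runoff, Season, SoilMoist, Sprinkler, Temp, Wind}.

{Cloudy, Dew, Evap, Rain, Runoff, Season, SoilMoist, Sprinkler, Temp, Wind}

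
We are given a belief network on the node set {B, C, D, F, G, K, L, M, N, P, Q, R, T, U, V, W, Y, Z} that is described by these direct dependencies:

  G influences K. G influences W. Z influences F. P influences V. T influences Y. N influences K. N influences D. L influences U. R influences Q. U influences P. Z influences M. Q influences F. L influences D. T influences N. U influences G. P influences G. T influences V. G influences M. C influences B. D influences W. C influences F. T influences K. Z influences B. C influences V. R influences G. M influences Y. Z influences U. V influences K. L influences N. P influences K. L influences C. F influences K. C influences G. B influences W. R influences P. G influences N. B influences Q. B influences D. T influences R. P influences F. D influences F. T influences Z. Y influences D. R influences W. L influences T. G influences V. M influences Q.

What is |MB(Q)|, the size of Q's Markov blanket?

A node's Markov blanket = Pa ∪ Ch ∪ (parents of Ch other than the node itself).
Q's parents: B, M, R.
Ch(Q) = {F}.
Other parents of Q's children:
  F: C, D, P, Z
MB(Q) = {B, C, D, F, M, P, R, Z}, which has 8 nodes.

8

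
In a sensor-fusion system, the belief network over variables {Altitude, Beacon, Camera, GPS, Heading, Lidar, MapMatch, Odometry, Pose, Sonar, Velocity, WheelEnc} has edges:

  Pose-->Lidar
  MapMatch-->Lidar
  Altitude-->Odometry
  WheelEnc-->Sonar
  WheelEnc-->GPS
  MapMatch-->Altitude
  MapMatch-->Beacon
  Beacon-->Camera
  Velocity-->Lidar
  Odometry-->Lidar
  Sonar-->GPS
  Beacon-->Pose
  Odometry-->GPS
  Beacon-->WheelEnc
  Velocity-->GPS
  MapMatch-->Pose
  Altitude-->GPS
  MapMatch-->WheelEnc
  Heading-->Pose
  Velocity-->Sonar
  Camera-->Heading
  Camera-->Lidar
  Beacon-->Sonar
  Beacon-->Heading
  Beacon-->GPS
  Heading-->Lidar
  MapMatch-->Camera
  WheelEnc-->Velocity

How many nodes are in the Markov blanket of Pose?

7

Ch(Pose) = {Lidar}.
Pose has parents Beacon, Heading, MapMatch.
Co-parents of Pose (other parents of its children):
  Lidar: Camera, Heading, MapMatch, Odometry, Velocity
MB(Pose) = {Beacon, Camera, Heading, Lidar, MapMatch, Odometry, Velocity}, which has 7 nodes.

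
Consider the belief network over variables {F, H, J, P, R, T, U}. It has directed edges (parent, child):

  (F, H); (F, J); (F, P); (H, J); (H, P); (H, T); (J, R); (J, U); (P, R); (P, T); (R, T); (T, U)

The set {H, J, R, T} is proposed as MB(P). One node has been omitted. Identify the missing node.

F

The Markov blanket of a node is its parents, its children, and the other parents of its children.
Pa(P) = {F, H}.
Ch(P) = {R, T}.
Parents of each child, excluding P:
  parents(R) \ {P} = {J}.
  parents(T) \ {P} = {H, R}.
MB(P) = {F, H, J, R, T}.
Comparing with the claimed set, F is missing.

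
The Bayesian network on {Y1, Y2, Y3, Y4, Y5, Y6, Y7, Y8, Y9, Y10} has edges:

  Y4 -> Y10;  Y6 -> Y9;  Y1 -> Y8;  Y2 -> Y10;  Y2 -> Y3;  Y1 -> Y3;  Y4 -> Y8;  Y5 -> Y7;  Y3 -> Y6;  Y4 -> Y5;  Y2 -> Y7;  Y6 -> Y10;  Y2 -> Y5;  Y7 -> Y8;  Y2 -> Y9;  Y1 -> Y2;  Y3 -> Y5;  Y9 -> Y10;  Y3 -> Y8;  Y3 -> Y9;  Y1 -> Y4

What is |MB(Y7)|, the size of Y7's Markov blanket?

6

The Markov blanket of a node is its parents, its children, and the other parents of its children.
Y7 has parents Y2, Y5.
Y7 has child Y8.
For each child, the remaining parents (spouses of Y7):
  Y8: Y1, Y3, Y4
MB(Y7) = {Y1, Y2, Y3, Y4, Y5, Y8}, which has 6 nodes.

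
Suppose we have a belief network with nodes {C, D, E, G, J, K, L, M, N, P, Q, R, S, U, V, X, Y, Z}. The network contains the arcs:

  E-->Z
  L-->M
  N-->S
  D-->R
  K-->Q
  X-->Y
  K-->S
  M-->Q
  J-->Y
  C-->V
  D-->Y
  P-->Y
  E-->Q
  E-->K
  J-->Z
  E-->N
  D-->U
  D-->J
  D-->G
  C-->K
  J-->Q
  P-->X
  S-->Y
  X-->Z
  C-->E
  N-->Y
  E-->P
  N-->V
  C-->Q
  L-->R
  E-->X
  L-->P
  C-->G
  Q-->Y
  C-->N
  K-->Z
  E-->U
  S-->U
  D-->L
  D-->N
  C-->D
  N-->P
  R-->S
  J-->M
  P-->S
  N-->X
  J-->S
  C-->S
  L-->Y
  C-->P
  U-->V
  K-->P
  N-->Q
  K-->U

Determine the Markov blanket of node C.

The Markov blanket of a node is its parents, its children, and the other parents of its children.
C's parents: none.
Ch(C) = {D, E, G, K, N, P, Q, S, V}.
For each child, the remaining parents (spouses of C):
  D has no other parent.
  E has no other parent.
  parents(G) \ {C} = {D}.
  parents(K) \ {C} = {E}.
  parents(N) \ {C} = {D, E}.
  P's other parents are E, K, L, N.
  parents(Q) \ {C} = {E, J, K, M, N}.
  S also has parents J, K, N, P, R.
  V also has parents N, U.
Union: {} ∪ {D, E, G, K, N, P, Q, S, V} ∪ {D, E, J, K, L, M, N, P, R, U} = {D, E, G, J, K, L, M, N, P, Q, R, S, U, V}.

{D, E, G, J, K, L, M, N, P, Q, R, S, U, V}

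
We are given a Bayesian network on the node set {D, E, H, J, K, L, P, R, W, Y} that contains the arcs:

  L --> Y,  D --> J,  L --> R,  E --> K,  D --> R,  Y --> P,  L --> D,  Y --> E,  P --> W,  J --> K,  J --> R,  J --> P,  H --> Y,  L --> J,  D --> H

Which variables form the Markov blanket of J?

The Markov blanket of a node is its parents, its children, and the other parents of its children.
Parents of J: D, L.
J's children: K, P, R.
Co-parents of J (other parents of its children):
  parents(P) \ {J} = {Y}.
  parents(R) \ {J} = {D, L}.
  K's other parent is E.
MB(J) = {D, E, K, L, P, R, Y}.

{D, E, K, L, P, R, Y}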